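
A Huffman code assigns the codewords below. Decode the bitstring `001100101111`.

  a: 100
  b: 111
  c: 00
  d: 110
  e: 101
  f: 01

cdffb

Read left to right; each codeword is recognised as soon as it completes (prefix code):
  00→c | 110→d | 01→f | 01→f | 111→b
Decoded message: cdffb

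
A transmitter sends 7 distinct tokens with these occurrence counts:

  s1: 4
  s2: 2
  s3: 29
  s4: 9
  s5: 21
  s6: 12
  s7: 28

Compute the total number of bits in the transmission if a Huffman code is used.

Build the Huffman tree bottom-up:
s2(2) + s1(4) → 6
6 + s4(9) → 15
s6(12) + 15 → 27
s5(21) + 27 → 48
s7(28) + s3(29) → 57
48 + 57 → 105
Total encoded bits = sum of merged weights = 6 + 15 + 27 + 48 + 57 + 105 = 258.

258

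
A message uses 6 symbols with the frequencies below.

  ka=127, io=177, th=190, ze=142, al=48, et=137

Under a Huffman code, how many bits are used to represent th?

2

Repeatedly merge the two smallest:
combine al(48), ka(127) → 175
combine et(137), ze(142) → 279
combine 175, io(177) → 352
combine th(190), 279 → 469
combine 352, 469 → 821
The subtree containing th is merged 2 times, so code length = 2.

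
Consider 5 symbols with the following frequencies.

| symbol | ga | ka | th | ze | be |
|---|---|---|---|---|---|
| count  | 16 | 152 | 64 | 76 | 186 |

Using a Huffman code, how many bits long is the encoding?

1038

Build the Huffman tree bottom-up:
combine ga(16), th(64) → 80
combine ze(76), 80 → 156
combine ka(152), 156 → 308
combine be(186), 308 → 494
Total encoded bits = sum of merged weights = 80 + 156 + 308 + 494 = 1038.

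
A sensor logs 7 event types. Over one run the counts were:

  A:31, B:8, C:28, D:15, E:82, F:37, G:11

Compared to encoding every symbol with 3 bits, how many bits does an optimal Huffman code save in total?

111

Fixed-length: 3 bits × 212 symbols = 636 bits.
Huffman merges:
B(8) + G(11) → 19
D(15) + 19 → 34
C(28) + A(31) → 59
34 + F(37) → 71
59 + 71 → 130
E(82) + 130 → 212
Huffman total = 19 + 34 + 59 + 71 + 130 + 212 = 525 bits.
Saving = 636 − 525 = 111 bits.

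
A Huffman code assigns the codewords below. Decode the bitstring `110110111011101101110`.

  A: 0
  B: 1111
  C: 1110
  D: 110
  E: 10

DDCCDC

Read left to right; each codeword is recognised as soon as it completes (prefix code):
  110→D | 110→D | 1110→C | 1110→C | 110→D | 1110→C
Decoded message: DDCCDC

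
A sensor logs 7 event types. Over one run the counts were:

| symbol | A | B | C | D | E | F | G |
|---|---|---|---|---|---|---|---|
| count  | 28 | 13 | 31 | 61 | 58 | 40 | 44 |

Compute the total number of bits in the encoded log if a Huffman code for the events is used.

Merge the two smallest weights repeatedly:
merge B(13) and A(28): 41
merge C(31) and F(40): 71
merge 41 and G(44): 85
merge E(58) and D(61): 119
merge 71 and 85: 156
merge 119 and 156: 275
Total encoded bits = sum of merged weights = 41 + 71 + 85 + 119 + 156 + 275 = 747.

747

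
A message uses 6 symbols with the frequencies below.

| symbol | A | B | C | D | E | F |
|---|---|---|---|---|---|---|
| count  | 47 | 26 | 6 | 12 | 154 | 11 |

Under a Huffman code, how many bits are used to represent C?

Huffman merges, smallest pair first:
combine C(6), F(11) → 17
combine D(12), 17 → 29
combine B(26), 29 → 55
combine A(47), 55 → 102
combine 102, E(154) → 256
C's leaf is at depth 5, giving a 5-bit codeword.

5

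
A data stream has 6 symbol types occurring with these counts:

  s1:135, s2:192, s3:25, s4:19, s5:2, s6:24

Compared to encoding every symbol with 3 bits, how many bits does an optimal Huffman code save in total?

453

Fixed-length: 3 bits × 397 symbols = 1191 bits.
Huffman merges:
s5(2) + s4(19) → 21
21 + s6(24) → 45
s3(25) + 45 → 70
70 + s1(135) → 205
s2(192) + 205 → 397
Huffman total = 21 + 45 + 70 + 205 + 397 = 738 bits.
Saving = 1191 − 738 = 453 bits.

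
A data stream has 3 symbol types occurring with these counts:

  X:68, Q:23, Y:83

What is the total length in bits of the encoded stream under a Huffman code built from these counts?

Build the Huffman tree bottom-up:
merge Q(23) and X(68): 91
merge Y(83) and 91: 174
The encoded length is the sum of every internal node's weight: 91 + 174 = 265 bits.

265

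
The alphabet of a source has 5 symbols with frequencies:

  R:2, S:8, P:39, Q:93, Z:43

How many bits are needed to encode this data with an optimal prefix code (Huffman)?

Greedily combine the two least-frequent nodes:
combine R(2), S(8) → 10
combine 10, P(39) → 49
combine Z(43), 49 → 92
combine 92, Q(93) → 185
The encoded length is the sum of every internal node's weight: 10 + 49 + 92 + 185 = 336 bits.

336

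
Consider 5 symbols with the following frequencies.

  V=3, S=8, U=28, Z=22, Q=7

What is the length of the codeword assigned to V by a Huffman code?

Repeatedly merge the two smallest:
V(3) + Q(7) → 10
S(8) + 10 → 18
18 + Z(22) → 40
U(28) + 40 → 68
V sits 4 levels below the root, so its codeword is 4 bits.

4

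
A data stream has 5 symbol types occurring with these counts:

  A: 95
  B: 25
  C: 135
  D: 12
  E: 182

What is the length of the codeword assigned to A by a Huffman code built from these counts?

3

Build the tree from the bottom:
combine D(12), B(25) → 37
combine 37, A(95) → 132
combine 132, C(135) → 267
combine E(182), 267 → 449
A's leaf is at depth 3, giving a 3-bit codeword.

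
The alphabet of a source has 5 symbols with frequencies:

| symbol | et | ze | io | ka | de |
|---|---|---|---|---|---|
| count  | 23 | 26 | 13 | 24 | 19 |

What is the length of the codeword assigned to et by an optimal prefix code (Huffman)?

2

Repeatedly merge the two smallest:
merge io(13) and de(19): 32
merge et(23) and ka(24): 47
merge ze(26) and 32: 58
merge 47 and 58: 105
et sits 2 levels below the root, so its codeword is 2 bits.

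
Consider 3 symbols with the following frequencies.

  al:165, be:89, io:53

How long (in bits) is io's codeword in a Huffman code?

Huffman merges, smallest pair first:
merge io(53) and be(89): 142
merge 142 and al(165): 307
The subtree containing io is merged 2 times, so code length = 2.

2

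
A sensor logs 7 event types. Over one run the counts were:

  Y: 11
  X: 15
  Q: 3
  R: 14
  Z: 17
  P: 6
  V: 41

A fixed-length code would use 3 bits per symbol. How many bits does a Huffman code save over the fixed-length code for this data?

53

Fixed-length: 3 bits × 107 symbols = 321 bits.
Huffman merges:
Q(3) + P(6) → 9
9 + Y(11) → 20
R(14) + X(15) → 29
Z(17) + 20 → 37
29 + 37 → 66
V(41) + 66 → 107
Huffman total = 9 + 20 + 29 + 37 + 66 + 107 = 268 bits.
Saving = 321 − 268 = 53 bits.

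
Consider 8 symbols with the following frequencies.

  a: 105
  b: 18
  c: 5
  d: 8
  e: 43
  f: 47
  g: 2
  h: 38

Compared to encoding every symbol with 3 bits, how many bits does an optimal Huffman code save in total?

Fixed-length: 3 bits × 266 symbols = 798 bits.
Huffman merges:
combine g(2), c(5) → 7
combine 7, d(8) → 15
combine 15, b(18) → 33
combine 33, h(38) → 71
combine e(43), f(47) → 90
combine 71, 90 → 161
combine a(105), 161 → 266
Huffman total = 7 + 15 + 33 + 71 + 90 + 161 + 266 = 643 bits.
Saving = 798 − 643 = 155 bits.

155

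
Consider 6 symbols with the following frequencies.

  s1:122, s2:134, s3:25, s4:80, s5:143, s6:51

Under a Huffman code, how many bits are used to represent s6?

Huffman merges, smallest pair first:
merge s3(25) and s6(51): 76
merge 76 and s4(80): 156
merge s1(122) and s2(134): 256
merge s5(143) and 156: 299
merge 256 and 299: 555
s6 sits 4 levels below the root, so its codeword is 4 bits.

4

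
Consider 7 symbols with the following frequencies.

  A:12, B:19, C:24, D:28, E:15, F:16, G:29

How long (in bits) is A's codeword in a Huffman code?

4

Build the tree from the bottom:
combine A(12), E(15) → 27
combine F(16), B(19) → 35
combine C(24), 27 → 51
combine D(28), G(29) → 57
combine 35, 51 → 86
combine 57, 86 → 143
A's leaf is at depth 4, giving a 4-bit codeword.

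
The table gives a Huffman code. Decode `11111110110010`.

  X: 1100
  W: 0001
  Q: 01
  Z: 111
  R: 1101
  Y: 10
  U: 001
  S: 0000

Read left to right; each codeword is recognised as soon as it completes (prefix code):
  111→Z | 111→Z | 10→Y | 1100→X | 10→Y
Decoded message: ZZYXY

ZZYXY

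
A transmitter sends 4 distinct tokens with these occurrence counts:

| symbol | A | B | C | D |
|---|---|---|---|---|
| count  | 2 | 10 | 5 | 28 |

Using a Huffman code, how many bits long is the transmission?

69

Build the Huffman tree bottom-up:
merge A(2) and C(5): 7
merge 7 and B(10): 17
merge 17 and D(28): 45
Each symbol's bit-cost is frequency × depth; summing gives 69 bits (equivalently 7 + 17 + 45).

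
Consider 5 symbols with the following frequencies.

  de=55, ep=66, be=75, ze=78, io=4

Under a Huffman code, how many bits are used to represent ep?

Repeatedly merge the two smallest:
merge io(4) and de(55): 59
merge 59 and ep(66): 125
merge be(75) and ze(78): 153
merge 125 and 153: 278
The subtree containing ep is merged 2 times, so code length = 2.

2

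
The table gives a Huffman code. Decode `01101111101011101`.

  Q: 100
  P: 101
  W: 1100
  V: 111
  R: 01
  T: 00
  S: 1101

Read left to right; each codeword is recognised as soon as it completes (prefix code):
  01→R | 101→P | 111→V | 101→P | 01→R | 1101→S
Decoded message: RPVPRS

RPVPRS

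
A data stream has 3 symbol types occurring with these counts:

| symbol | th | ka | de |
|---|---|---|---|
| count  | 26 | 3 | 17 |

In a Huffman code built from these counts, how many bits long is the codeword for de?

Huffman merges, smallest pair first:
merge ka(3) and de(17): 20
merge 20 and th(26): 46
de sits 2 levels below the root, so its codeword is 2 bits.

2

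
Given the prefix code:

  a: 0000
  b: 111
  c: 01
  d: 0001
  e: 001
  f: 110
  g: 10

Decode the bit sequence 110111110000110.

Read left to right; each codeword is recognised as soon as it completes (prefix code):
  110→f | 111→b | 110→f | 0001→d | 10→g
Decoded message: fbfdg

fbfdg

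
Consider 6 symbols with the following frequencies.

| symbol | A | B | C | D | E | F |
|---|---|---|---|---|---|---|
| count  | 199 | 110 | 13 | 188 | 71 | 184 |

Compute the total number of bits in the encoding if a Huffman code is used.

1808

Greedily combine the two least-frequent nodes:
C(13) + E(71) → 84
84 + B(110) → 194
F(184) + D(188) → 372
194 + A(199) → 393
372 + 393 → 765
Each symbol's bit-cost is frequency × depth; summing gives 1808 bits (equivalently 84 + 194 + 372 + 393 + 765).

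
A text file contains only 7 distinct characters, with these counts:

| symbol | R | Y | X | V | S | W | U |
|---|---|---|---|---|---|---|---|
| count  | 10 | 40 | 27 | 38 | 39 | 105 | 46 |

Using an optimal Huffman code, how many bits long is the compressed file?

801

Greedily combine the two least-frequent nodes:
R(10) + X(27) → 37
37 + V(38) → 75
S(39) + Y(40) → 79
U(46) + 75 → 121
79 + W(105) → 184
121 + 184 → 305
Each symbol's bit-cost is frequency × depth; summing gives 801 bits (equivalently 37 + 75 + 79 + 121 + 184 + 305).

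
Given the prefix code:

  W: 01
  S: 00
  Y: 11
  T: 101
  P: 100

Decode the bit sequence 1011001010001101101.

Read left to right; each codeword is recognised as soon as it completes (prefix code):
  101→T | 100→P | 101→T | 00→S | 01→W | 101→T | 101→T
Decoded message: TPTSWTT

TPTSWTT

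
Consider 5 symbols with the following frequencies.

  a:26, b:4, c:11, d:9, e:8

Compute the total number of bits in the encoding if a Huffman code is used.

Merge the two smallest weights repeatedly:
b(4) + e(8) → 12
d(9) + c(11) → 20
12 + 20 → 32
a(26) + 32 → 58
The encoded length is the sum of every internal node's weight: 12 + 20 + 32 + 58 = 122 bits.

122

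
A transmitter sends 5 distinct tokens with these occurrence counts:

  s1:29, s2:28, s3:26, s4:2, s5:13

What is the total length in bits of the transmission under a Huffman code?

Build the Huffman tree bottom-up:
s4(2) + s5(13) → 15
15 + s3(26) → 41
s2(28) + s1(29) → 57
41 + 57 → 98
Each symbol's bit-cost is frequency × depth; summing gives 211 bits (equivalently 15 + 41 + 57 + 98).

211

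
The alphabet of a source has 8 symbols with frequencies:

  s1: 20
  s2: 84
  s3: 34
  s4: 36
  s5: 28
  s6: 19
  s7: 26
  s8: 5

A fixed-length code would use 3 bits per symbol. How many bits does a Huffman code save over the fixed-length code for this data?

Fixed-length: 3 bits × 252 symbols = 756 bits.
Huffman merges:
combine s8(5), s6(19) → 24
combine s1(20), 24 → 44
combine s7(26), s5(28) → 54
combine s3(34), s4(36) → 70
combine 44, 54 → 98
combine 70, s2(84) → 154
combine 98, 154 → 252
Huffman total = 24 + 44 + 54 + 70 + 98 + 154 + 252 = 696 bits.
Saving = 756 − 696 = 60 bits.

60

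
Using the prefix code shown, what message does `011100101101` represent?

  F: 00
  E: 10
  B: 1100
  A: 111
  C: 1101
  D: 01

DBEC

Read left to right; each codeword is recognised as soon as it completes (prefix code):
  01→D | 1100→B | 10→E | 1101→C
Decoded message: DBEC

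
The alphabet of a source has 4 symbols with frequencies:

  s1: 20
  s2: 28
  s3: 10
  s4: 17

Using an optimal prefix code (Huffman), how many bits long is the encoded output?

149

Build the Huffman tree bottom-up:
s3(10) + s4(17) → 27
s1(20) + 27 → 47
s2(28) + 47 → 75
The encoded length is the sum of every internal node's weight: 27 + 47 + 75 = 149 bits.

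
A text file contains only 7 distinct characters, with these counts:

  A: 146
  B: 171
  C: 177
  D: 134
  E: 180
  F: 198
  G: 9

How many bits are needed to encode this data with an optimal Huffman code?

Greedily combine the two least-frequent nodes:
merge G(9) and D(134): 143
merge 143 and A(146): 289
merge B(171) and C(177): 348
merge E(180) and F(198): 378
merge 289 and 348: 637
merge 378 and 637: 1015
The encoded length is the sum of every internal node's weight: 143 + 289 + 348 + 378 + 637 + 1015 = 2810 bits.

2810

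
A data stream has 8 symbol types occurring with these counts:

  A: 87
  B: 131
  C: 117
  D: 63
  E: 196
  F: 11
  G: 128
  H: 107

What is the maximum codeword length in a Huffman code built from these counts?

4

Merge the two lowest-weight nodes at each step:
merge F(11) and D(63): 74
merge 74 and A(87): 161
merge H(107) and C(117): 224
merge G(128) and B(131): 259
merge 161 and E(196): 357
merge 224 and 259: 483
merge 357 and 483: 840
The rarest symbols sit at the bottom; the longest codeword is 4 bits.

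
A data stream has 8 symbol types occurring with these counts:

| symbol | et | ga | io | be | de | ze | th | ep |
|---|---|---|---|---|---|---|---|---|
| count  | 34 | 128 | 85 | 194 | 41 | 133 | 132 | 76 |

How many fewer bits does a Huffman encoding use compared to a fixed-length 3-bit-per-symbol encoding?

119

Fixed-length: 3 bits × 823 symbols = 2469 bits.
Huffman merges:
combine et(34), de(41) → 75
combine 75, ep(76) → 151
combine io(85), ga(128) → 213
combine th(132), ze(133) → 265
combine 151, be(194) → 345
combine 213, 265 → 478
combine 345, 478 → 823
Huffman total = 75 + 151 + 213 + 265 + 345 + 478 + 823 = 2350 bits.
Saving = 2469 − 2350 = 119 bits.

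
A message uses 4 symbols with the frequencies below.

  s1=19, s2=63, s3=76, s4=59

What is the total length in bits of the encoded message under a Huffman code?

434

Build the Huffman tree bottom-up:
merge s1(19) and s4(59): 78
merge s2(63) and s3(76): 139
merge 78 and 139: 217
Each symbol's bit-cost is frequency × depth; summing gives 434 bits (equivalently 78 + 139 + 217).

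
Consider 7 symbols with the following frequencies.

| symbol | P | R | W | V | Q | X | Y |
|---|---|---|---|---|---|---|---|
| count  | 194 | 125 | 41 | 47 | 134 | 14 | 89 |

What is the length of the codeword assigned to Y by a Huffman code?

Repeatedly merge the two smallest:
merge X(14) and W(41): 55
merge V(47) and 55: 102
merge Y(89) and 102: 191
merge R(125) and Q(134): 259
merge 191 and P(194): 385
merge 259 and 385: 644
Y's leaf is at depth 3, giving a 3-bit codeword.

3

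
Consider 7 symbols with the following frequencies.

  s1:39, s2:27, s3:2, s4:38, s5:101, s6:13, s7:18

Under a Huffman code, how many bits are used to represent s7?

Huffman merges, smallest pair first:
combine s3(2), s6(13) → 15
combine 15, s7(18) → 33
combine s2(27), 33 → 60
combine s4(38), s1(39) → 77
combine 60, 77 → 137
combine s5(101), 137 → 238
s7 sits 4 levels below the root, so its codeword is 4 bits.

4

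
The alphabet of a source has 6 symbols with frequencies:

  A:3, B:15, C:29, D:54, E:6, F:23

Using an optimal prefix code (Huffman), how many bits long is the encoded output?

286

Merge the two smallest weights repeatedly:
combine A(3), E(6) → 9
combine 9, B(15) → 24
combine F(23), 24 → 47
combine C(29), 47 → 76
combine D(54), 76 → 130
The encoded length is the sum of every internal node's weight: 9 + 24 + 47 + 76 + 130 = 286 bits.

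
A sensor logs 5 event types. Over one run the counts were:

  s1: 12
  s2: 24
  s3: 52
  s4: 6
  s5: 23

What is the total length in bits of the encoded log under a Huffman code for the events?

241

Build the Huffman tree bottom-up:
merge s4(6) and s1(12): 18
merge 18 and s5(23): 41
merge s2(24) and 41: 65
merge s3(52) and 65: 117
Total encoded bits = sum of merged weights = 18 + 41 + 65 + 117 = 241.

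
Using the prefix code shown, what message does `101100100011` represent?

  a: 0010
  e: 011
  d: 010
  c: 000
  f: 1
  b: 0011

feab

Read left to right; each codeword is recognised as soon as it completes (prefix code):
  1→f | 011→e | 0010→a | 0011→b
Decoded message: feab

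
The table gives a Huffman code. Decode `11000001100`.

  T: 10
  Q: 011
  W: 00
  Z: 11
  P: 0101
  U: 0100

Read left to right; each codeword is recognised as soon as it completes (prefix code):
  11→Z | 00→W | 00→W | 011→Q | 00→W
Decoded message: ZWWQW

ZWWQW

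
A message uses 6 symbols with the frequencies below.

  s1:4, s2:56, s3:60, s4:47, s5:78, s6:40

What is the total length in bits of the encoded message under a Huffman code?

705

Greedily combine the two least-frequent nodes:
combine s1(4), s6(40) → 44
combine 44, s4(47) → 91
combine s2(56), s3(60) → 116
combine s5(78), 91 → 169
combine 116, 169 → 285
Total encoded bits = sum of merged weights = 44 + 91 + 116 + 169 + 285 = 705.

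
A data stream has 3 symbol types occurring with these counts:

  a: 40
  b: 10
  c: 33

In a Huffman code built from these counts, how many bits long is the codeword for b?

2

Build the tree from the bottom:
b(10) + c(33) → 43
a(40) + 43 → 83
The subtree containing b is merged 2 times, so code length = 2.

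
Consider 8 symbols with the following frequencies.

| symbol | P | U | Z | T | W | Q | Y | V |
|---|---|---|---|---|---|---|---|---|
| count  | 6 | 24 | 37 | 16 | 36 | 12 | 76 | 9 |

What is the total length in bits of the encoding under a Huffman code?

Build the Huffman tree bottom-up:
merge P(6) and V(9): 15
merge Q(12) and 15: 27
merge T(16) and U(24): 40
merge 27 and W(36): 63
merge Z(37) and 40: 77
merge 63 and Y(76): 139
merge 77 and 139: 216
Total encoded bits = sum of merged weights = 15 + 27 + 40 + 63 + 77 + 139 + 216 = 577.

577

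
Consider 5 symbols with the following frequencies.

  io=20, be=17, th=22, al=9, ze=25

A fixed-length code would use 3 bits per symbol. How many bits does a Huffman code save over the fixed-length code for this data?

67

Fixed-length: 3 bits × 93 symbols = 279 bits.
Huffman merges:
merge al(9) and be(17): 26
merge io(20) and th(22): 42
merge ze(25) and 26: 51
merge 42 and 51: 93
Huffman total = 26 + 42 + 51 + 93 = 212 bits.
Saving = 279 − 212 = 67 bits.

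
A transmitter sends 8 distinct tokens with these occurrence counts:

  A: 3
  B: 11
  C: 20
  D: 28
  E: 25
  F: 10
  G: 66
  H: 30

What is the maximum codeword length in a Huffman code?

Merge the two lowest-weight nodes at each step:
merge A(3) and F(10): 13
merge B(11) and 13: 24
merge C(20) and 24: 44
merge E(25) and D(28): 53
merge H(30) and 44: 74
merge 53 and G(66): 119
merge 74 and 119: 193
The rarest symbols sit at the bottom; the longest codeword is 5 bits.

5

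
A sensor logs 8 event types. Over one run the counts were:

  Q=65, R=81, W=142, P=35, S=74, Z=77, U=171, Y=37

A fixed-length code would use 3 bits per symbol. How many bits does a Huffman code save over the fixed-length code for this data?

Fixed-length: 3 bits × 682 symbols = 2046 bits.
Huffman merges:
merge P(35) and Y(37): 72
merge Q(65) and 72: 137
merge S(74) and Z(77): 151
merge R(81) and 137: 218
merge W(142) and 151: 293
merge U(171) and 218: 389
merge 293 and 389: 682
Huffman total = 72 + 137 + 151 + 218 + 293 + 389 + 682 = 1942 bits.
Saving = 2046 − 1942 = 104 bits.

104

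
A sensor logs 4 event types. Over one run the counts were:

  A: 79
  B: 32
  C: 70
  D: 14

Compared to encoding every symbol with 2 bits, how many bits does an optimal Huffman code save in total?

Fixed-length: 2 bits × 195 symbols = 390 bits.
Huffman merges:
combine D(14), B(32) → 46
combine 46, C(70) → 116
combine A(79), 116 → 195
Huffman total = 46 + 116 + 195 = 357 bits.
Saving = 390 − 357 = 33 bits.

33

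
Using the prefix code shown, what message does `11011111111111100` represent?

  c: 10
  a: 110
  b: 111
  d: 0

abbbbdd

Read left to right; each codeword is recognised as soon as it completes (prefix code):
  110→a | 111→b | 111→b | 111→b | 111→b | 0→d | 0→d
Decoded message: abbbbdd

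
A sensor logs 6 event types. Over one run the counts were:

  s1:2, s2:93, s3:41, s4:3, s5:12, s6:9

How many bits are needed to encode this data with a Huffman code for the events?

272

Greedily combine the two least-frequent nodes:
s1(2) + s4(3) → 5
5 + s6(9) → 14
s5(12) + 14 → 26
26 + s3(41) → 67
67 + s2(93) → 160
Each symbol's bit-cost is frequency × depth; summing gives 272 bits (equivalently 5 + 14 + 26 + 67 + 160).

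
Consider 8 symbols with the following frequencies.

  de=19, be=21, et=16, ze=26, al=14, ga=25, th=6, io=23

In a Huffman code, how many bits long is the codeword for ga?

Huffman merges, smallest pair first:
combine th(6), al(14) → 20
combine et(16), de(19) → 35
combine 20, be(21) → 41
combine io(23), ga(25) → 48
combine ze(26), 35 → 61
combine 41, 48 → 89
combine 61, 89 → 150
The subtree containing ga is merged 3 times, so code length = 3.

3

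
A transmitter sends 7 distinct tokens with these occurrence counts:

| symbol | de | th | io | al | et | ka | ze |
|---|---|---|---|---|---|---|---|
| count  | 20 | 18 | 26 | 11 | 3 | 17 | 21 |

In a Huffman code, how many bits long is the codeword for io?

Build the tree from the bottom:
merge et(3) and al(11): 14
merge 14 and ka(17): 31
merge th(18) and de(20): 38
merge ze(21) and io(26): 47
merge 31 and 38: 69
merge 47 and 69: 116
The subtree containing io is merged 2 times, so code length = 2.

2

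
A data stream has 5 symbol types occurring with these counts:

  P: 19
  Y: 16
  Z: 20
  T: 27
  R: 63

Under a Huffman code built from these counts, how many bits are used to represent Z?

3

Huffman merges, smallest pair first:
combine Y(16), P(19) → 35
combine Z(20), T(27) → 47
combine 35, 47 → 82
combine R(63), 82 → 145
Z sits 3 levels below the root, so its codeword is 3 bits.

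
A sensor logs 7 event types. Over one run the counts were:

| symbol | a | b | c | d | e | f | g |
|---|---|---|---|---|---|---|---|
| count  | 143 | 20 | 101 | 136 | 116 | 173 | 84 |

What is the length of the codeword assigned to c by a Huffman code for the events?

3

Build the tree from the bottom:
combine b(20), g(84) → 104
combine c(101), 104 → 205
combine e(116), d(136) → 252
combine a(143), f(173) → 316
combine 205, 252 → 457
combine 316, 457 → 773
c sits 3 levels below the root, so its codeword is 3 bits.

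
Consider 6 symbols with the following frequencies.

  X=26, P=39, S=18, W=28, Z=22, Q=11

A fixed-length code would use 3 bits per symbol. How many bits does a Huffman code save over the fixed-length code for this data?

Fixed-length: 3 bits × 144 symbols = 432 bits.
Huffman merges:
combine Q(11), S(18) → 29
combine Z(22), X(26) → 48
combine W(28), 29 → 57
combine P(39), 48 → 87
combine 57, 87 → 144
Huffman total = 29 + 48 + 57 + 87 + 144 = 365 bits.
Saving = 432 − 365 = 67 bits.

67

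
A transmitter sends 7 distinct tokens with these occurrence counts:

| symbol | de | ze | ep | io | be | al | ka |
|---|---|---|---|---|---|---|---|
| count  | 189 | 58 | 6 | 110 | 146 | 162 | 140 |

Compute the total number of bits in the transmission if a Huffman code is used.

2146

Build the Huffman tree bottom-up:
merge ep(6) and ze(58): 64
merge 64 and io(110): 174
merge ka(140) and be(146): 286
merge al(162) and 174: 336
merge de(189) and 286: 475
merge 336 and 475: 811
The encoded length is the sum of every internal node's weight: 64 + 174 + 286 + 336 + 475 + 811 = 2146 bits.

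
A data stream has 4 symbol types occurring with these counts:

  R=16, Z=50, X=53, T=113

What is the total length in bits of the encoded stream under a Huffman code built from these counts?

417

Merge the two smallest weights repeatedly:
R(16) + Z(50) → 66
X(53) + 66 → 119
T(113) + 119 → 232
Each symbol's bit-cost is frequency × depth; summing gives 417 bits (equivalently 66 + 119 + 232).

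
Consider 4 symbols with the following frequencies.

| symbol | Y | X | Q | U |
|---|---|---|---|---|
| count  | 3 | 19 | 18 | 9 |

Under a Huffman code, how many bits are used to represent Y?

3

Repeatedly merge the two smallest:
Y(3) + U(9) → 12
12 + Q(18) → 30
X(19) + 30 → 49
Y sits 3 levels below the root, so its codeword is 3 bits.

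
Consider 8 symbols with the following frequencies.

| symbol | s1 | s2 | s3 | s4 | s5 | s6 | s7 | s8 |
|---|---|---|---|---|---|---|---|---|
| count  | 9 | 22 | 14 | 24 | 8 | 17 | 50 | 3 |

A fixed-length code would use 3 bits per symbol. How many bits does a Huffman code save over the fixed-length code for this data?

43

Fixed-length: 3 bits × 147 symbols = 441 bits.
Huffman merges:
s8(3) + s5(8) → 11
s1(9) + 11 → 20
s3(14) + s6(17) → 31
20 + s2(22) → 42
s4(24) + 31 → 55
42 + s7(50) → 92
55 + 92 → 147
Huffman total = 11 + 20 + 31 + 42 + 55 + 92 + 147 = 398 bits.
Saving = 441 − 398 = 43 bits.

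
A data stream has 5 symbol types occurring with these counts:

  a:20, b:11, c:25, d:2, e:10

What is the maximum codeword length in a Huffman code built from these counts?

Merge the two lowest-weight nodes at each step:
d(2) + e(10) → 12
b(11) + 12 → 23
a(20) + 23 → 43
c(25) + 43 → 68
The first pair merged (d, e) ends up deepest, at depth 4.

4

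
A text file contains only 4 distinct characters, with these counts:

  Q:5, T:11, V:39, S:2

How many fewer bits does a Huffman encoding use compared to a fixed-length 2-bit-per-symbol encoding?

Fixed-length: 2 bits × 57 symbols = 114 bits.
Huffman merges:
merge S(2) and Q(5): 7
merge 7 and T(11): 18
merge 18 and V(39): 57
Huffman total = 7 + 18 + 57 = 82 bits.
Saving = 114 − 82 = 32 bits.

32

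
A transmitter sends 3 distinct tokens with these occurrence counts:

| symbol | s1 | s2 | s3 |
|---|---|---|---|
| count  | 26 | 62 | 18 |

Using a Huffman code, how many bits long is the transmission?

Build the Huffman tree bottom-up:
s3(18) + s1(26) → 44
44 + s2(62) → 106
Total encoded bits = sum of merged weights = 44 + 106 = 150.

150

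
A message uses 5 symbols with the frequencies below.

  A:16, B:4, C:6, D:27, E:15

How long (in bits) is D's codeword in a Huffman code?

1

Huffman merges, smallest pair first:
B(4) + C(6) → 10
10 + E(15) → 25
A(16) + 25 → 41
D(27) + 41 → 68
D sits one level below the root: a 1-bit codeword.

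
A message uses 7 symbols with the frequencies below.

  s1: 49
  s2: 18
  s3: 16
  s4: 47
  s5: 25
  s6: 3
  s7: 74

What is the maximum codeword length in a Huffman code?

Merge the two lowest-weight nodes at each step:
combine s6(3), s3(16) → 19
combine s2(18), 19 → 37
combine s5(25), 37 → 62
combine s4(47), s1(49) → 96
combine 62, s7(74) → 136
combine 96, 136 → 232
Maximum depth reached is 5.

5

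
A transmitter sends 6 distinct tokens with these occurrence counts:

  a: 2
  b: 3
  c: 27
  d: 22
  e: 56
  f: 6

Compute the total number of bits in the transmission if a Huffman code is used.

225

Merge the two smallest weights repeatedly:
merge a(2) and b(3): 5
merge 5 and f(6): 11
merge 11 and d(22): 33
merge c(27) and 33: 60
merge e(56) and 60: 116
Total encoded bits = sum of merged weights = 5 + 11 + 33 + 60 + 116 = 225.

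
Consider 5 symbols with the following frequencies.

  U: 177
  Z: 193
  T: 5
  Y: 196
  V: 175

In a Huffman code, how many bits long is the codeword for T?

Repeatedly merge the two smallest:
combine T(5), V(175) → 180
combine U(177), 180 → 357
combine Z(193), Y(196) → 389
combine 357, 389 → 746
T's leaf is at depth 3, giving a 3-bit codeword.

3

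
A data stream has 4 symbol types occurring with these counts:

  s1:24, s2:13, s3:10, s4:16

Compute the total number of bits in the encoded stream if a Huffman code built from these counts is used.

Merge the two smallest weights repeatedly:
combine s3(10), s2(13) → 23
combine s4(16), 23 → 39
combine s1(24), 39 → 63
Total encoded bits = sum of merged weights = 23 + 39 + 63 = 125.

125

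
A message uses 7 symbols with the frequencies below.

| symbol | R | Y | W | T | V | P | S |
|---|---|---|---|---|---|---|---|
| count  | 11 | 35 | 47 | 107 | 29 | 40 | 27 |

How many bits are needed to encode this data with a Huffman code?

772

Merge the two smallest weights repeatedly:
merge R(11) and S(27): 38
merge V(29) and Y(35): 64
merge 38 and P(40): 78
merge W(47) and 64: 111
merge 78 and T(107): 185
merge 111 and 185: 296
The encoded length is the sum of every internal node's weight: 38 + 64 + 78 + 111 + 185 + 296 = 772 bits.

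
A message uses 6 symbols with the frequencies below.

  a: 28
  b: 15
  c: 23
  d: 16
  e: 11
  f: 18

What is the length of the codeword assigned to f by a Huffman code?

Repeatedly merge the two smallest:
combine e(11), b(15) → 26
combine d(16), f(18) → 34
combine c(23), 26 → 49
combine a(28), 34 → 62
combine 49, 62 → 111
The subtree containing f is merged 3 times, so code length = 3.

3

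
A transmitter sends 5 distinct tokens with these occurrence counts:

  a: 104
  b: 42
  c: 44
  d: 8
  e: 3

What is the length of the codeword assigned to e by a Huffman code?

4

Build the tree from the bottom:
merge e(3) and d(8): 11
merge 11 and b(42): 53
merge c(44) and 53: 97
merge 97 and a(104): 201
e's leaf is at depth 4, giving a 4-bit codeword.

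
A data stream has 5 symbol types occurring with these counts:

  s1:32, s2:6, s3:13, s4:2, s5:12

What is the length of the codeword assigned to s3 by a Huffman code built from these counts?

Repeatedly merge the two smallest:
s4(2) + s2(6) → 8
8 + s5(12) → 20
s3(13) + 20 → 33
s1(32) + 33 → 65
The subtree containing s3 is merged 2 times, so code length = 2.

2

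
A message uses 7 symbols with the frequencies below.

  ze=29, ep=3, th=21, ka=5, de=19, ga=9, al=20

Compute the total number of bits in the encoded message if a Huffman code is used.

Greedily combine the two least-frequent nodes:
ep(3) + ka(5) → 8
8 + ga(9) → 17
17 + de(19) → 36
al(20) + th(21) → 41
ze(29) + 36 → 65
41 + 65 → 106
Each symbol's bit-cost is frequency × depth; summing gives 273 bits (equivalently 8 + 17 + 36 + 41 + 65 + 106).

273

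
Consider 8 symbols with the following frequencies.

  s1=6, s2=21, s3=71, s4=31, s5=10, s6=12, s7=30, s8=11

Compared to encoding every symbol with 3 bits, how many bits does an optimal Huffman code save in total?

Fixed-length: 3 bits × 192 symbols = 576 bits.
Huffman merges:
merge s1(6) and s5(10): 16
merge s8(11) and s6(12): 23
merge 16 and s2(21): 37
merge 23 and s7(30): 53
merge s4(31) and 37: 68
merge 53 and 68: 121
merge s3(71) and 121: 192
Huffman total = 16 + 23 + 37 + 53 + 68 + 121 + 192 = 510 bits.
Saving = 576 − 510 = 66 bits.

66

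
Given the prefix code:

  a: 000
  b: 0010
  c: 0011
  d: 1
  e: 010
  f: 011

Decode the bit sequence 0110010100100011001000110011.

fbdbcbcc

Read left to right; each codeword is recognised as soon as it completes (prefix code):
  011→f | 0010→b | 1→d | 0010→b | 0011→c | 0010→b | 0011→c | 0011→c
Decoded message: fbdbcbcc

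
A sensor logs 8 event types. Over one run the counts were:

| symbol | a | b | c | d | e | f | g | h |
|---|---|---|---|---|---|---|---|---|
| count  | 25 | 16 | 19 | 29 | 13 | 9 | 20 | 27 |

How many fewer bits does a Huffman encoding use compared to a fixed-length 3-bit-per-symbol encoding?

7

Fixed-length: 3 bits × 158 symbols = 474 bits.
Huffman merges:
f(9) + e(13) → 22
b(16) + c(19) → 35
g(20) + 22 → 42
a(25) + h(27) → 52
d(29) + 35 → 64
42 + 52 → 94
64 + 94 → 158
Huffman total = 22 + 35 + 42 + 52 + 64 + 94 + 158 = 467 bits.
Saving = 474 − 467 = 7 bits.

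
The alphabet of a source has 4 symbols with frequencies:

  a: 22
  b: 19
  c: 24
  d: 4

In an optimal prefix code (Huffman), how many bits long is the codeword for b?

Build the tree from the bottom:
merge d(4) and b(19): 23
merge a(22) and 23: 45
merge c(24) and 45: 69
b's leaf is at depth 3, giving a 3-bit codeword.

3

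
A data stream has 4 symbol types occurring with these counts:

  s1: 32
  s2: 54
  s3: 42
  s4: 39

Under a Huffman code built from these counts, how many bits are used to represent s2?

2

Huffman merges, smallest pair first:
s1(32) + s4(39) → 71
s3(42) + s2(54) → 96
71 + 96 → 167
s2 sits 2 levels below the root, so its codeword is 2 bits.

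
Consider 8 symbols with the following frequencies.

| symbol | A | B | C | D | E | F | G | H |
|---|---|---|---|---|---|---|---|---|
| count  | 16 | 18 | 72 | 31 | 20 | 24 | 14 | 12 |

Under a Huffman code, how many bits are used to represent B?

3

Huffman merges, smallest pair first:
combine H(12), G(14) → 26
combine A(16), B(18) → 34
combine E(20), F(24) → 44
combine 26, D(31) → 57
combine 34, 44 → 78
combine 57, C(72) → 129
combine 78, 129 → 207
The subtree containing B is merged 3 times, so code length = 3.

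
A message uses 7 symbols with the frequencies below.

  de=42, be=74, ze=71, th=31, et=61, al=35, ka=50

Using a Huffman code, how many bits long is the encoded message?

1013

Build the Huffman tree bottom-up:
th(31) + al(35) → 66
de(42) + ka(50) → 92
et(61) + 66 → 127
ze(71) + be(74) → 145
92 + 127 → 219
145 + 219 → 364
The encoded length is the sum of every internal node's weight: 66 + 92 + 127 + 145 + 219 + 364 = 1013 bits.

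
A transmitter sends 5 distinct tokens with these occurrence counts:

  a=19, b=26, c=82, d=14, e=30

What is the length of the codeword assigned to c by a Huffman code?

1

Build the tree from the bottom:
combine d(14), a(19) → 33
combine b(26), e(30) → 56
combine 33, 56 → 89
combine c(82), 89 → 171
c is a child of the root — depth 1, so its codeword is a single bit.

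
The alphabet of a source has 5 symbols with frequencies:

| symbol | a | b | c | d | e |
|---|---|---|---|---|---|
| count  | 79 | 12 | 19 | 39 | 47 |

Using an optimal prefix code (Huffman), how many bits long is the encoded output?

Build the Huffman tree bottom-up:
b(12) + c(19) → 31
31 + d(39) → 70
e(47) + 70 → 117
a(79) + 117 → 196
The encoded length is the sum of every internal node's weight: 31 + 70 + 117 + 196 = 414 bits.

414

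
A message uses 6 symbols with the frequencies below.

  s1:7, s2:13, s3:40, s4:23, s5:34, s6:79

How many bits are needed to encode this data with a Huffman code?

450

Build the Huffman tree bottom-up:
combine s1(7), s2(13) → 20
combine 20, s4(23) → 43
combine s5(34), s3(40) → 74
combine 43, 74 → 117
combine s6(79), 117 → 196
Each symbol's bit-cost is frequency × depth; summing gives 450 bits (equivalently 20 + 43 + 74 + 117 + 196).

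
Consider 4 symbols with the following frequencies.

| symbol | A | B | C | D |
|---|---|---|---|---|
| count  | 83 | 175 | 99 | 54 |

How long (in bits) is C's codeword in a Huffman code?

Build the tree from the bottom:
D(54) + A(83) → 137
C(99) + 137 → 236
B(175) + 236 → 411
C sits 2 levels below the root, so its codeword is 2 bits.

2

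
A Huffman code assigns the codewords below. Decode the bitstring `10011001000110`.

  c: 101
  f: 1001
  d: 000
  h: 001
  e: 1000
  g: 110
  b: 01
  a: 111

Read left to right; each codeword is recognised as soon as it completes (prefix code):
  1001→f | 1001→f | 000→d | 110→g
Decoded message: ffdg

ffdg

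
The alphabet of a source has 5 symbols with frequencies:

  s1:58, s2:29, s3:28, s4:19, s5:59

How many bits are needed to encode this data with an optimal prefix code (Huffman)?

433

Greedily combine the two least-frequent nodes:
merge s4(19) and s3(28): 47
merge s2(29) and 47: 76
merge s1(58) and s5(59): 117
merge 76 and 117: 193
Each symbol's bit-cost is frequency × depth; summing gives 433 bits (equivalently 47 + 76 + 117 + 193).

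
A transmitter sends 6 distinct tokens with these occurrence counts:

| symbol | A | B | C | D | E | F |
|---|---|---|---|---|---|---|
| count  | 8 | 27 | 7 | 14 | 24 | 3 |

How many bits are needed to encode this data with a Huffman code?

194

Greedily combine the two least-frequent nodes:
merge F(3) and C(7): 10
merge A(8) and 10: 18
merge D(14) and 18: 32
merge E(24) and B(27): 51
merge 32 and 51: 83
Each symbol's bit-cost is frequency × depth; summing gives 194 bits (equivalently 10 + 18 + 32 + 51 + 83).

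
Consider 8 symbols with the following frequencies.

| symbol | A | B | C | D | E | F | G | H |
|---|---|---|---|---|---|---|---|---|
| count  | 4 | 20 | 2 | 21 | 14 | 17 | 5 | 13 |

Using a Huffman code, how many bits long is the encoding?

Greedily combine the two least-frequent nodes:
C(2) + A(4) → 6
G(5) + 6 → 11
11 + H(13) → 24
E(14) + F(17) → 31
B(20) + D(21) → 41
24 + 31 → 55
41 + 55 → 96
Each symbol's bit-cost is frequency × depth; summing gives 264 bits (equivalently 6 + 11 + 24 + 31 + 41 + 55 + 96).

264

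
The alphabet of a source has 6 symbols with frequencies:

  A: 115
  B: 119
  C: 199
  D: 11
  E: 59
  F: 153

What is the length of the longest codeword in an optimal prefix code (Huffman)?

4

Merge the two lowest-weight nodes at each step:
D(11) + E(59) → 70
70 + A(115) → 185
B(119) + F(153) → 272
185 + C(199) → 384
272 + 384 → 656
The first pair merged (D, E) ends up deepest, at depth 4.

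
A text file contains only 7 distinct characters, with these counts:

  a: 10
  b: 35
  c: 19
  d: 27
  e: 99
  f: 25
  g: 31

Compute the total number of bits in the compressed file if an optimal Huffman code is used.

Build the Huffman tree bottom-up:
combine a(10), c(19) → 29
combine f(25), d(27) → 52
combine 29, g(31) → 60
combine b(35), 52 → 87
combine 60, 87 → 147
combine e(99), 147 → 246
Total encoded bits = sum of merged weights = 29 + 52 + 60 + 87 + 147 + 246 = 621.

621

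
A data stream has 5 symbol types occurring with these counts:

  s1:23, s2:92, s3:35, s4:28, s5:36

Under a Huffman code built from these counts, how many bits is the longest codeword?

Merge the two lowest-weight nodes at each step:
merge s1(23) and s4(28): 51
merge s3(35) and s5(36): 71
merge 51 and 71: 122
merge s2(92) and 122: 214
The rarest symbols sit at the bottom; the longest codeword is 3 bits.

3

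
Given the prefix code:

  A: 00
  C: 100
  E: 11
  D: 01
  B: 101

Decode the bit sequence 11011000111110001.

Read left to right; each codeword is recognised as soon as it completes (prefix code):
  11→E | 01→D | 100→C | 01→D | 11→E | 11→E | 00→A | 01→D
Decoded message: EDCDEEAD

EDCDEEAD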